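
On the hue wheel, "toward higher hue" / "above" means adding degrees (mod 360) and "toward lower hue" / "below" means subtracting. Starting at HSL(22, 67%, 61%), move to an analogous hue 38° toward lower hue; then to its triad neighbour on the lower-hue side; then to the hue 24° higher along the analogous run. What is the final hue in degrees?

−38° (analog 38° ↓): 22 − 38 = -16 → -16 + 360 = 344°
−120° (triadic ↓): 344 − 120 = 224°
+24° (analog 24° ↑): 224 + 24 = 248°

248°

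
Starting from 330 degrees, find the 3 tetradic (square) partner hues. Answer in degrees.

60°, 150°, and 240°

A square tetradic scheme places four hues every 90°.
330 + 90 = 420 → 420 − 360 = 60°
330 + 180 = 510 → 510 − 360 = 150°
330 + 270 = 600 → 600 − 360 = 240°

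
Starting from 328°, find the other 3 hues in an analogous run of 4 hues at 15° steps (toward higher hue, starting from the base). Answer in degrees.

343°, 358°, and 13°

Analogous hues sit every 15° along the wheel.
328 + 15 = 343°
328 + 30 = 358°
328 + 45 = 373 → 373 − 360 = 13°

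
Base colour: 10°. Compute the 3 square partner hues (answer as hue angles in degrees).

100°, 190° and 280°

10 + 90 = 100°
10 + 180 = 190°
10 + 270 = 280°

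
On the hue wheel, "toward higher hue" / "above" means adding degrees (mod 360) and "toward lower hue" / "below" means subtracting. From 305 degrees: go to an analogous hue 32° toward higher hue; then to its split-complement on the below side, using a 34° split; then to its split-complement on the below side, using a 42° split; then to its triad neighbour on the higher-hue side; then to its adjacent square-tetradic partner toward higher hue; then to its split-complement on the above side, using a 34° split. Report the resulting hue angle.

analog 32° ↑ +32°: 305 + 32 = 337°
split-comp 34° ↓ +146°: 337 + 146 = 483 → 483 − 360 = 123°
split-comp 42° ↓ +138°: 123 + 138 = 261°
triadic ↑ +120°: 261 + 120 = 381 → 381 − 360 = 21°
square ↑ +90°: 21 + 90 = 111°
split-comp 34° ↑ +214°: 111 + 214 = 325°

325°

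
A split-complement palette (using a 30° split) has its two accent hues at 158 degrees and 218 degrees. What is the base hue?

8°

The accents sit 30° either side of the complement, so the complement is their short-arc midpoint on the wheel.
Short-arc midpoint of 158° and 218°: 188°.
Base is 180° from the complement: 188 − 180 = 8°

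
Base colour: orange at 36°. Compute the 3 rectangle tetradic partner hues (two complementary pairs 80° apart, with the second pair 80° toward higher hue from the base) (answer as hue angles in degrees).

116°, 216°, and 296°

A rectangular tetradic uses two complementary pairs 80° apart: offsets 0°, 80°, 180°, 260°.
36 + 80 = 116°
36 + 180 = 216°
36 + 260 = 296°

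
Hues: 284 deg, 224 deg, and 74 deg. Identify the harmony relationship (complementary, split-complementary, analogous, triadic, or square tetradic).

Sort the hues: 74°, 224°, 284°.
Successive gaps around the wheel: 150°, 60°, 150°.
Two 150° gaps and one 60° gap — a base hue opposite a pair of accents 30° either side of its complement — is the split-complementary pattern.

split-complementary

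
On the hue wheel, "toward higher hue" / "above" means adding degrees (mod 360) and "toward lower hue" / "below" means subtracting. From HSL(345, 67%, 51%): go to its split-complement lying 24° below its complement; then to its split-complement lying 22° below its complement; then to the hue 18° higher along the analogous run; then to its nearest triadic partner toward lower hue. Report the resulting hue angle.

split-comp 24° ↓ +156°: 345 + 156 = 501 → 501 − 360 = 141°
split-comp 22° ↓ +158°: 141 + 158 = 299°
analog 18° ↑ +18°: 299 + 18 = 317°
triadic ↓ −120°: 317 − 120 = 197°

197°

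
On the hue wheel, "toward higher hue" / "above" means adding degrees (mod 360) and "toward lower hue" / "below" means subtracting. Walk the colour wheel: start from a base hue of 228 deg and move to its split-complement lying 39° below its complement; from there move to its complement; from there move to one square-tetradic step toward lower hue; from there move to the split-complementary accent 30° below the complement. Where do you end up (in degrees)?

249°

split-comp 39° ↓ +141°: 228 + 141 = 369 → 369 − 360 = 9°
complement +180°: 9 + 180 = 189°
square ↓ −90°: 189 − 90 = 99°
split-comp 30° ↓ +150°: 99 + 150 = 249°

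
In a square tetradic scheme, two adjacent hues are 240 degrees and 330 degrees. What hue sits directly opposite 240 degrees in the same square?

A square tetradic scheme places four hues 90° apart; opposite corners are 180° apart.
240 + 180 = 420 → 420 − 360 = 60°

60°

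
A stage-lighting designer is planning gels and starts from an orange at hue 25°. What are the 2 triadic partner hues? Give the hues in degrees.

A triad places three hues 120° apart.
25 + 120 = 145°
25 + 240 = 265°

145° and 265°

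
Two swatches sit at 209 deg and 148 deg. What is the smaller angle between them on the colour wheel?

|209 − 148| = 61.
61 ≤ 180, so the shorter arc is 61°.

61°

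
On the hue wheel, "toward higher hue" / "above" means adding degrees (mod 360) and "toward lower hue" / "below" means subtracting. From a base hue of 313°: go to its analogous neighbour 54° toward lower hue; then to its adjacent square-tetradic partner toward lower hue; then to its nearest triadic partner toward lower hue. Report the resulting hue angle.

analog 54° ↓ −54°: 313 − 54 = 259°
square ↓ −90°: 259 − 90 = 169°
triadic ↓ −120°: 169 − 120 = 49°

49°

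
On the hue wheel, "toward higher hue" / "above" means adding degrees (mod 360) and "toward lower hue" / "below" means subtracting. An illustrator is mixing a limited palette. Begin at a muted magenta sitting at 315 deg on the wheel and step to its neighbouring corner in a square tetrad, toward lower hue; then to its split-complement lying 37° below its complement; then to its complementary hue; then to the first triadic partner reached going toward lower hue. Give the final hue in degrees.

68°

−90° (square ↓): 315 − 90 = 225°
+143° (split-comp 37° ↓): 225 + 143 = 368 → 368 − 360 = 8°
+180° (complement): 8 + 180 = 188°
−120° (triadic ↓): 188 − 120 = 68°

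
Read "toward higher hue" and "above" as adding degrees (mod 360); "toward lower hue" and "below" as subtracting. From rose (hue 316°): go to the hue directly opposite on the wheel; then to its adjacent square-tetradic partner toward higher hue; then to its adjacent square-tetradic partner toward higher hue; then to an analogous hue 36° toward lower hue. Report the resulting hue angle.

280°

+180° (complement): 316 + 180 = 496 → 496 − 360 = 136°
+90° (square ↑): 136 + 90 = 226°
+90° (square ↑): 226 + 90 = 316°
−36° (analog 36° ↓): 316 − 36 = 280°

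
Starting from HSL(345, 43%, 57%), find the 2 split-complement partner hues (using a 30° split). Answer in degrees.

Split-complementary hues sit 30° either side of the complement.
Complement of 345°: 345 + 180 = 525 → 525 − 360 = 165°
165 − 30 = 135°
165 + 30 = 195°

135° and 195°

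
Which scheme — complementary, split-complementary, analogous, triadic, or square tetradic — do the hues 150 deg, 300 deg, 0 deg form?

Sort the hues: 0°, 150°, 300°.
Successive gaps around the wheel: 150°, 150°, 60°.
Two 150° gaps and one 60° gap — a base hue opposite a pair of accents 30° either side of its complement — is the split-complementary pattern.

split-complementary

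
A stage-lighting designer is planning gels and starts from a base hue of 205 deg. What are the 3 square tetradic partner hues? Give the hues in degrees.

A square tetradic scheme places four hues every 90°.
205 + 90 = 295°
205 + 180 = 385 → 385 − 360 = 25°
205 + 270 = 475 → 475 − 360 = 115°

295°, 25°, 115°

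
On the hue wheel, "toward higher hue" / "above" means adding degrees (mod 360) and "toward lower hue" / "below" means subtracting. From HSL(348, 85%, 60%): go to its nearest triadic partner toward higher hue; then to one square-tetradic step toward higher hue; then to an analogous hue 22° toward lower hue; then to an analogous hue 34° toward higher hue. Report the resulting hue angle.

210°

348 + 120 = 468 → 468 − 360 = 108°   (triadic ↑)
108 + 90 = 198°   (square ↑)
198 − 22 = 176°   (analog 22° ↓)
176 + 34 = 210°   (analog 34° ↑)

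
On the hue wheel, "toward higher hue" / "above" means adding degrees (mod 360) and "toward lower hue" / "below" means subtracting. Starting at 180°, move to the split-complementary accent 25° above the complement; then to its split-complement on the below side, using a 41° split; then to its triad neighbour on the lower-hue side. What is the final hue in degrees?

44°

+205° (split-comp 25° ↑): 180 + 205 = 385 → 385 − 360 = 25°
+139° (split-comp 41° ↓): 25 + 139 = 164°
−120° (triadic ↓): 164 − 120 = 44°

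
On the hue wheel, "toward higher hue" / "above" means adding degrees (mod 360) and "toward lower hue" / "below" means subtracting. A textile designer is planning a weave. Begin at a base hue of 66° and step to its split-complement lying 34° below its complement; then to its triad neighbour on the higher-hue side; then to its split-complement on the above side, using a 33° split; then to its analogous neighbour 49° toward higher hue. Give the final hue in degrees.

234°

66 + 146 = 212°   (split-comp 34° ↓)
212 + 120 = 332°   (triadic ↑)
332 + 213 = 545 → 545 − 360 = 185°   (split-comp 33° ↑)
185 + 49 = 234°   (analog 49° ↑)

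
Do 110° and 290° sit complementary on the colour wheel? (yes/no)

yes

Angular distance: |110 − 290| = 180 = 180°.
Complementary requires 180°.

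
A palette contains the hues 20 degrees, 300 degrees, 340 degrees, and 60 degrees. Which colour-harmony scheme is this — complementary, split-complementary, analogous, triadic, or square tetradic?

analogous

Sort the hues: 20°, 60°, 300°, 340°.
Successive gaps around the wheel: 40°, 240°, 40°, 40°.
A run of hues at equal small steps (40°) with one large closing gap is an analogous group.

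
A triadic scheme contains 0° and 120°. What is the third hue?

240°

A triad spaces three hues 120° apart.
The full set is {0°, 120°, 240°}.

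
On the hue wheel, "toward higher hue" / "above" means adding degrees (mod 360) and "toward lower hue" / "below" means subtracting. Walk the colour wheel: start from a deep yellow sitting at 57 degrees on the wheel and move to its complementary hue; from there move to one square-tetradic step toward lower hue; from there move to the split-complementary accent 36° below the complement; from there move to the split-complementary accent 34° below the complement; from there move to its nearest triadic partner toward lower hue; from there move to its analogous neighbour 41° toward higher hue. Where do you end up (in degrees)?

complement +180°: 57 + 180 = 237°
square ↓ −90°: 237 − 90 = 147°
split-comp 36° ↓ +144°: 147 + 144 = 291°
split-comp 34° ↓ +146°: 291 + 146 = 437 → 437 − 360 = 77°
triadic ↓ −120°: 77 − 120 = -43 → -43 + 360 = 317°
analog 41° ↑ +41°: 317 + 41 = 358°

358°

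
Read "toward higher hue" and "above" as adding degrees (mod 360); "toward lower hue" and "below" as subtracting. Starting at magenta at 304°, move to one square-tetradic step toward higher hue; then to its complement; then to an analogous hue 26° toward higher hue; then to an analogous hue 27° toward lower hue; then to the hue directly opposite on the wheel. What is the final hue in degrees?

33°

+90° (square ↑): 304 + 90 = 394 → 394 − 360 = 34°
+180° (complement): 34 + 180 = 214°
+26° (analog 26° ↑): 214 + 26 = 240°
−27° (analog 27° ↓): 240 − 27 = 213°
+180° (complement): 213 + 180 = 393 → 393 − 360 = 33°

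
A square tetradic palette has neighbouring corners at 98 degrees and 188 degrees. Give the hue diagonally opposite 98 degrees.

278°

A square tetradic scheme places four hues 90° apart; opposite corners are 180° apart.
98 + 180 = 278°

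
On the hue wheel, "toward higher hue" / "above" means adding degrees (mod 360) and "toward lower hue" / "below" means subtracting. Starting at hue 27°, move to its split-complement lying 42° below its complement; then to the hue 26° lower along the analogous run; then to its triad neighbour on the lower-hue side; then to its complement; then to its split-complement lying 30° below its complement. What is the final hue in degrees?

349°

+138° (split-comp 42° ↓): 27 + 138 = 165°
−26° (analog 26° ↓): 165 − 26 = 139°
−120° (triadic ↓): 139 − 120 = 19°
+180° (complement): 19 + 180 = 199°
+150° (split-comp 30° ↓): 199 + 150 = 349°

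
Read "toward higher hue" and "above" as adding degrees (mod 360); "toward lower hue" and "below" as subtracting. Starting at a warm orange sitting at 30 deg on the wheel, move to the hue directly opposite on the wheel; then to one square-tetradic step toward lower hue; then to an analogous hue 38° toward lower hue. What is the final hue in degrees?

+180° (complement): 30 + 180 = 210°
−90° (square ↓): 210 − 90 = 120°
−38° (analog 38° ↓): 120 − 38 = 82°

82°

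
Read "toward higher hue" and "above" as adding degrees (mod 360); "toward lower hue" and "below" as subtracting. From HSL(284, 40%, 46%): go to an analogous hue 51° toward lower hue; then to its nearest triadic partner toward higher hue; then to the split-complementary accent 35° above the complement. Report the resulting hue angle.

284 − 51 = 233°   (analog 51° ↓)
233 + 120 = 353°   (triadic ↑)
353 + 215 = 568 → 568 − 360 = 208°   (split-comp 35° ↑)

208°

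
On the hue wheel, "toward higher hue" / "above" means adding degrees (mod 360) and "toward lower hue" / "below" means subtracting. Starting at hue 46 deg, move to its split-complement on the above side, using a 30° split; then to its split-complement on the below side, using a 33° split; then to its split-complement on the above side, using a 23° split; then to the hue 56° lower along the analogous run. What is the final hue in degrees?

190°

split-comp 30° ↑ +210°: 46 + 210 = 256°
split-comp 33° ↓ +147°: 256 + 147 = 403 → 403 − 360 = 43°
split-comp 23° ↑ +203°: 43 + 203 = 246°
analog 56° ↓ −56°: 246 − 56 = 190°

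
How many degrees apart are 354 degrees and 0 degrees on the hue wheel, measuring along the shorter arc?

|354 − 0| = 354.
The shorter arc is 360 − 354 = 6°.

6°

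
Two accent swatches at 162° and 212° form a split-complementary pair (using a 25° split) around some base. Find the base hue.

The accents sit 25° either side of the complement, so the complement is their short-arc midpoint on the wheel.
Short-arc midpoint of 162° and 212°: 187°.
Base is 180° from the complement: 187 − 180 = 7°

7°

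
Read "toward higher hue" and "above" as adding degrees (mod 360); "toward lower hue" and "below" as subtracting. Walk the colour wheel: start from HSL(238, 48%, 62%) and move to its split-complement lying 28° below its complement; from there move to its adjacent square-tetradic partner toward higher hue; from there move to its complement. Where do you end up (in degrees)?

300°

split-comp 28° ↓ +152°: 238 + 152 = 390 → 390 − 360 = 30°
square ↑ +90°: 30 + 90 = 120°
complement +180°: 120 + 180 = 300°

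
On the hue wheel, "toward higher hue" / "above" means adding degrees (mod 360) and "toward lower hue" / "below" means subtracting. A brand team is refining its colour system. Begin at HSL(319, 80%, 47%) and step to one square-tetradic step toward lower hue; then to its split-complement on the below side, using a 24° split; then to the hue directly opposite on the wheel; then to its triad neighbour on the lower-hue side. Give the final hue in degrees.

85°

square ↓ −90°: 319 − 90 = 229°
split-comp 24° ↓ +156°: 229 + 156 = 385 → 385 − 360 = 25°
complement +180°: 25 + 180 = 205°
triadic ↓ −120°: 205 − 120 = 85°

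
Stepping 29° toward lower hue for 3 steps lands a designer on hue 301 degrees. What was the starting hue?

3 steps of 29° (toward lower hue) give a net shift of −87°.
Start = end − shift: 301 + 87 = 388 → 388 − 360 = 28°

28°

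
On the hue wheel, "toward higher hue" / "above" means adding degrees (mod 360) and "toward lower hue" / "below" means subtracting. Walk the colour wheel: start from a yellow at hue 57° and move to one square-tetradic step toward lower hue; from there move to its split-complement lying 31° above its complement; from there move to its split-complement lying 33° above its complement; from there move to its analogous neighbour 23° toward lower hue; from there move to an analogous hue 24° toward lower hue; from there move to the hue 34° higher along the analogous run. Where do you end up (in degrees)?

18°

−90° (square ↓): 57 − 90 = -33 → -33 + 360 = 327°
+211° (split-comp 31° ↑): 327 + 211 = 538 → 538 − 360 = 178°
+213° (split-comp 33° ↑): 178 + 213 = 391 → 391 − 360 = 31°
−23° (analog 23° ↓): 31 − 23 = 8°
−24° (analog 24° ↓): 8 − 24 = -16 → -16 + 360 = 344°
+34° (analog 34° ↑): 344 + 34 = 378 → 378 − 360 = 18°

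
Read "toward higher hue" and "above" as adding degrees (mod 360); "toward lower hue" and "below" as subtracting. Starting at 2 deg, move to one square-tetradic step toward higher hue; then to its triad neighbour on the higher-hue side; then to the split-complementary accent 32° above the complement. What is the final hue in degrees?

2 + 90 = 92°   (square ↑)
92 + 120 = 212°   (triadic ↑)
212 + 212 = 424 → 424 − 360 = 64°   (split-comp 32° ↑)

64°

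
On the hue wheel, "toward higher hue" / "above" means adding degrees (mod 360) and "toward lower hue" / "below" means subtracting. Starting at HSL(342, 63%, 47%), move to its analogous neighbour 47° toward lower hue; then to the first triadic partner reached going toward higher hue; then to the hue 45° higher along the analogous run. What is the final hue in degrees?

100°

−47° (analog 47° ↓): 342 − 47 = 295°
+120° (triadic ↑): 295 + 120 = 415 → 415 − 360 = 55°
+45° (analog 45° ↑): 55 + 45 = 100°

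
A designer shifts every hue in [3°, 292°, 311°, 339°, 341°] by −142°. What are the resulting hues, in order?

3 − 142 = -139 → -139 + 360 = 221°
292 − 142 = 150°
311 − 142 = 169°
339 − 142 = 197°
341 − 142 = 199°

221°, 150°, 169°, 197°, 199°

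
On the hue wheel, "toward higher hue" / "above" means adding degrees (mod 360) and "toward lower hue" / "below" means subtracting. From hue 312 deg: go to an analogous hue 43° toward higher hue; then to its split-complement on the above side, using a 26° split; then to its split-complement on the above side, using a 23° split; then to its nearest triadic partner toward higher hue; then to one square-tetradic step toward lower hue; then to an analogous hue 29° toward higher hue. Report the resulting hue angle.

analog 43° ↑ +43°: 312 + 43 = 355°
split-comp 26° ↑ +206°: 355 + 206 = 561 → 561 − 360 = 201°
split-comp 23° ↑ +203°: 201 + 203 = 404 → 404 − 360 = 44°
triadic ↑ +120°: 44 + 120 = 164°
square ↓ −90°: 164 − 90 = 74°
analog 29° ↑ +29°: 74 + 29 = 103°

103°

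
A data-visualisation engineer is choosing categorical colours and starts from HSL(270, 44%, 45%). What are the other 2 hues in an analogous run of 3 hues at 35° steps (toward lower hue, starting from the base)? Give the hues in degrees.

270 − 35 = 235°
270 − 70 = 200°

235° and 200°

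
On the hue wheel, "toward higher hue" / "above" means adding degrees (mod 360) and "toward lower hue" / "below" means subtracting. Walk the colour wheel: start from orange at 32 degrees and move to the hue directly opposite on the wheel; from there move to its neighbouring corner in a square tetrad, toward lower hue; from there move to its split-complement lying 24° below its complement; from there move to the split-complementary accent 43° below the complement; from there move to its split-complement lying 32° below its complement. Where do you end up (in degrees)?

+180° (complement): 32 + 180 = 212°
−90° (square ↓): 212 − 90 = 122°
+156° (split-comp 24° ↓): 122 + 156 = 278°
+137° (split-comp 43° ↓): 278 + 137 = 415 → 415 − 360 = 55°
+148° (split-comp 32° ↓): 55 + 148 = 203°

203°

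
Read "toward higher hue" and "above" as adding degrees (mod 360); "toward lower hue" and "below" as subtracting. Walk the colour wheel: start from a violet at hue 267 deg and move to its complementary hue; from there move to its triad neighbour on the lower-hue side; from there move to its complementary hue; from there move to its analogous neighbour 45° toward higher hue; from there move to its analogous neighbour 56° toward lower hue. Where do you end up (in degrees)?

136°

267 + 180 = 447 → 447 − 360 = 87°   (complement)
87 − 120 = -33 → -33 + 360 = 327°   (triadic ↓)
327 + 180 = 507 → 507 − 360 = 147°   (complement)
147 + 45 = 192°   (analog 45° ↑)
192 − 56 = 136°   (analog 56° ↓)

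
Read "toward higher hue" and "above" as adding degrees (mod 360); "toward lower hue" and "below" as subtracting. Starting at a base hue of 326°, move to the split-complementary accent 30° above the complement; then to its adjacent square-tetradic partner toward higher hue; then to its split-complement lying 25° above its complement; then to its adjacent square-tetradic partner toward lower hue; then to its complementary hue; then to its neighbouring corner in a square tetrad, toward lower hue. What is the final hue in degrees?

326 + 210 = 536 → 536 − 360 = 176°   (split-comp 30° ↑)
176 + 90 = 266°   (square ↑)
266 + 205 = 471 → 471 − 360 = 111°   (split-comp 25° ↑)
111 − 90 = 21°   (square ↓)
21 + 180 = 201°   (complement)
201 − 90 = 111°   (square ↓)

111°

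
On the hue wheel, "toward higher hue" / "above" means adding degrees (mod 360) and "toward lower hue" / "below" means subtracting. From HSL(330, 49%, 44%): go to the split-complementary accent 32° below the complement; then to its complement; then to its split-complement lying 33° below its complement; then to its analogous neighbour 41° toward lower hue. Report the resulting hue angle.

330 + 148 = 478 → 478 − 360 = 118°   (split-comp 32° ↓)
118 + 180 = 298°   (complement)
298 + 147 = 445 → 445 − 360 = 85°   (split-comp 33° ↓)
85 − 41 = 44°   (analog 41° ↓)

44°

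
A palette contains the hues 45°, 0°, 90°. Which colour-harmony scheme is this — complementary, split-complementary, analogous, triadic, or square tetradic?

analogous

Sort the hues: 0°, 45°, 90°.
Successive gaps around the wheel: 45°, 45°, 270°.
A run of hues at equal small steps (45°) with one large closing gap is an analogous group.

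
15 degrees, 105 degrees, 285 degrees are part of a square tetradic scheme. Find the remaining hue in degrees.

A square tetradic scheme places four hues every 90°.
The full set through 15° is {15°, 105°, 195°, 285°}.
Given {15°, 105°, 285°}, the missing hue is 195°.

195°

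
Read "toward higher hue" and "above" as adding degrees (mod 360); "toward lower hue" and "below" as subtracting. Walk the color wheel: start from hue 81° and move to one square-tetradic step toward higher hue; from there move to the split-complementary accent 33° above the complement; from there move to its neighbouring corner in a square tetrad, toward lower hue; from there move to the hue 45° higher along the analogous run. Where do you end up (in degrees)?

339°

81 + 90 = 171°   (square ↑)
171 + 213 = 384 → 384 − 360 = 24°   (split-comp 33° ↑)
24 − 90 = -66 → -66 + 360 = 294°   (square ↓)
294 + 45 = 339°   (analog 45° ↑)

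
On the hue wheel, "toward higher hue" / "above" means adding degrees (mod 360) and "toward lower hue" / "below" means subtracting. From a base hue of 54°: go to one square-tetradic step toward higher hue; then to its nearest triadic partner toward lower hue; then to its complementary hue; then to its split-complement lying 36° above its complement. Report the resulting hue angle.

square ↑ +90°: 54 + 90 = 144°
triadic ↓ −120°: 144 − 120 = 24°
complement +180°: 24 + 180 = 204°
split-comp 36° ↑ +216°: 204 + 216 = 420 → 420 − 360 = 60°

60°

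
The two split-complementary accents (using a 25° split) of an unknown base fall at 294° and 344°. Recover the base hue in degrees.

139°

The accents sit 25° either side of the complement, so the complement is their short-arc midpoint on the wheel.
Short-arc midpoint of 294° and 344°: 319°.
Base is 180° from the complement: 319 − 180 = 139°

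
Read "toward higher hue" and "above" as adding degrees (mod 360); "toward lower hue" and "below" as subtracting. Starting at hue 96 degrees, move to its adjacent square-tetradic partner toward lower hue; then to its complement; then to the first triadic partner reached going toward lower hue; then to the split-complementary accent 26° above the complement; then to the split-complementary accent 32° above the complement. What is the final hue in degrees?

124°

−90° (square ↓): 96 − 90 = 6°
+180° (complement): 6 + 180 = 186°
−120° (triadic ↓): 186 − 120 = 66°
+206° (split-comp 26° ↑): 66 + 206 = 272°
+212° (split-comp 32° ↑): 272 + 212 = 484 → 484 − 360 = 124°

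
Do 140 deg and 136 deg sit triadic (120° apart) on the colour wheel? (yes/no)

no

Angular distance: |140 − 136| = 4 = 4°.
Triadic (120° apart) requires 120°.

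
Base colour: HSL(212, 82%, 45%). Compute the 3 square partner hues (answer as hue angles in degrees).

302°, 32°, and 122°

A square tetradic scheme places four hues every 90°.
212 + 90 = 302°
212 + 180 = 392 → 392 − 360 = 32°
212 + 270 = 482 → 482 − 360 = 122°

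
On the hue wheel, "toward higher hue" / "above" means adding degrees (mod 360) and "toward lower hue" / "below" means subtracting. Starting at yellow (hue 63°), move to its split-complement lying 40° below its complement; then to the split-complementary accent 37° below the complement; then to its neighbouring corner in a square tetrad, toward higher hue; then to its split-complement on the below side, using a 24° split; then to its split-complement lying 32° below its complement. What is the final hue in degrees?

20°

split-comp 40° ↓ +140°: 63 + 140 = 203°
split-comp 37° ↓ +143°: 203 + 143 = 346°
square ↑ +90°: 346 + 90 = 436 → 436 − 360 = 76°
split-comp 24° ↓ +156°: 76 + 156 = 232°
split-comp 32° ↓ +148°: 232 + 148 = 380 → 380 − 360 = 20°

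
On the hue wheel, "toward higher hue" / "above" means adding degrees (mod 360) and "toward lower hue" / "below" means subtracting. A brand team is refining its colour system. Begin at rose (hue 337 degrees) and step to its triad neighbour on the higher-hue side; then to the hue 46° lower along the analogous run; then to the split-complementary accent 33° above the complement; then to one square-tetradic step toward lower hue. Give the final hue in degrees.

337 + 120 = 457 → 457 − 360 = 97°   (triadic ↑)
97 − 46 = 51°   (analog 46° ↓)
51 + 213 = 264°   (split-comp 33° ↑)
264 − 90 = 174°   (square ↓)

174°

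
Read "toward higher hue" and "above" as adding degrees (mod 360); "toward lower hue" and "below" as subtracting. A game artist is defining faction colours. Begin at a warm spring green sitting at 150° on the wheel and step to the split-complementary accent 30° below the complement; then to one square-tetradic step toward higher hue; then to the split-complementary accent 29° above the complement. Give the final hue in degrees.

239°

+150° (split-comp 30° ↓): 150 + 150 = 300°
+90° (square ↑): 300 + 90 = 390 → 390 − 360 = 30°
+209° (split-comp 29° ↑): 30 + 209 = 239°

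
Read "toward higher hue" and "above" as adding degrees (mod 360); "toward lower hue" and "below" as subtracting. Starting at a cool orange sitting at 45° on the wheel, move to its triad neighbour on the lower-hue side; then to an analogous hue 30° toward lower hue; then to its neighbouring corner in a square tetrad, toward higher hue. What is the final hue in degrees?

45 − 120 = -75 → -75 + 360 = 285°   (triadic ↓)
285 − 30 = 255°   (analog 30° ↓)
255 + 90 = 345°   (square ↑)

345°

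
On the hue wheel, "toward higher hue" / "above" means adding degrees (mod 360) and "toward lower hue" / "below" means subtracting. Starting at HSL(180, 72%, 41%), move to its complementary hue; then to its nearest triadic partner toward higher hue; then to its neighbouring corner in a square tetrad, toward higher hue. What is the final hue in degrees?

210°

+180° (complement): 180 + 180 = 360 → 360 − 360 = 0°
+120° (triadic ↑): 0 + 120 = 120°
+90° (square ↑): 120 + 90 = 210°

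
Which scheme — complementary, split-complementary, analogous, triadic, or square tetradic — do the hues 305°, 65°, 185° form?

triadic

Sort the hues: 65°, 185°, 305°.
Successive gaps around the wheel: 120°, 120°, 120°.
Three hues equally spaced 120° apart form a triad.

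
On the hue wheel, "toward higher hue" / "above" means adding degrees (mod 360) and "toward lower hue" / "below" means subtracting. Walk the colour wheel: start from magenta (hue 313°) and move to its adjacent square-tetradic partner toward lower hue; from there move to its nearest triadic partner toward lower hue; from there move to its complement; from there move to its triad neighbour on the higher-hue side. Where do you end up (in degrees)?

43°

−90° (square ↓): 313 − 90 = 223°
−120° (triadic ↓): 223 − 120 = 103°
+180° (complement): 103 + 180 = 283°
+120° (triadic ↑): 283 + 120 = 403 → 403 − 360 = 43°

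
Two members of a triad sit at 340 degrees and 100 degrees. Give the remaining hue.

A triad spaces three hues 120° apart.
The full set is {100°, 220°, 340°}.

220°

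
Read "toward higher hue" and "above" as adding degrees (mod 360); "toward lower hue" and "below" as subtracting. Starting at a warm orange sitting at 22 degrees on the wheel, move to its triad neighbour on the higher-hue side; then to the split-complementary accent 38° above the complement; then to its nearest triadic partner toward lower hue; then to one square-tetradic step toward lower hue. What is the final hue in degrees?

150°

+120° (triadic ↑): 22 + 120 = 142°
+218° (split-comp 38° ↑): 142 + 218 = 360 → 360 − 360 = 0°
−120° (triadic ↓): 0 − 120 = -120 → -120 + 360 = 240°
−90° (square ↓): 240 − 90 = 150°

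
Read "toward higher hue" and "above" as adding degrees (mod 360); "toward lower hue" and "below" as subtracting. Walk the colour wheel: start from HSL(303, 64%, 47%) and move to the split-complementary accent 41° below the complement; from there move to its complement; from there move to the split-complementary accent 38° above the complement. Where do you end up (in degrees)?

split-comp 41° ↓ +139°: 303 + 139 = 442 → 442 − 360 = 82°
complement +180°: 82 + 180 = 262°
split-comp 38° ↑ +218°: 262 + 218 = 480 → 480 − 360 = 120°

120°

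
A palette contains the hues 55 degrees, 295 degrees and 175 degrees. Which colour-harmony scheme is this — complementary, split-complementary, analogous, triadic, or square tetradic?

Sort the hues: 55°, 175°, 295°.
Successive gaps around the wheel: 120°, 120°, 120°.
Three hues equally spaced 120° apart form a triad.

triadic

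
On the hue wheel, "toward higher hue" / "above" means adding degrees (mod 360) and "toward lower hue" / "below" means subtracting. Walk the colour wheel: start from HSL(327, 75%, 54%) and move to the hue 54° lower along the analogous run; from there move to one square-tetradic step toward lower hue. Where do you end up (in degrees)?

analog 54° ↓ −54°: 327 − 54 = 273°
square ↓ −90°: 273 − 90 = 183°

183°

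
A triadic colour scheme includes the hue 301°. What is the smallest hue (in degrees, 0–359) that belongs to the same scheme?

A triad places three hues 120° apart.
The full set through 301° is {61°, 181°, 301°}.

61°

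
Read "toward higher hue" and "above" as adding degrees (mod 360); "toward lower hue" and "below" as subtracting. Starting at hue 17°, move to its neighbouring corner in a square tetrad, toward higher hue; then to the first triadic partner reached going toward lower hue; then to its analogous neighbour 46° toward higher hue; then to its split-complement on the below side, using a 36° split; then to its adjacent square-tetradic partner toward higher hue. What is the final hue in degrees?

267°

+90° (square ↑): 17 + 90 = 107°
−120° (triadic ↓): 107 − 120 = -13 → -13 + 360 = 347°
+46° (analog 46° ↑): 347 + 46 = 393 → 393 − 360 = 33°
+144° (split-comp 36° ↓): 33 + 144 = 177°
+90° (square ↑): 177 + 90 = 267°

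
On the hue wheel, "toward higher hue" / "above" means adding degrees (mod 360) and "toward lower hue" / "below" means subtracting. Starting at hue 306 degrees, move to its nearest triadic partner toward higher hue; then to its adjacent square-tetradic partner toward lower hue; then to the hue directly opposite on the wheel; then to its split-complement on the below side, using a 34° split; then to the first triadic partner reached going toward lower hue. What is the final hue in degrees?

182°

+120° (triadic ↑): 306 + 120 = 426 → 426 − 360 = 66°
−90° (square ↓): 66 − 90 = -24 → -24 + 360 = 336°
+180° (complement): 336 + 180 = 516 → 516 − 360 = 156°
+146° (split-comp 34° ↓): 156 + 146 = 302°
−120° (triadic ↓): 302 − 120 = 182°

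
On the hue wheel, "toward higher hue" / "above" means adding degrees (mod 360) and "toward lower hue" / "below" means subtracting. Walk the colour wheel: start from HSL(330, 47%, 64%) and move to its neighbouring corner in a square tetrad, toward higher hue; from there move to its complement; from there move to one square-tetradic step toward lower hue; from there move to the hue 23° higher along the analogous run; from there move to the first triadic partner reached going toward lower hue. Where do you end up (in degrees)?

53°

330 + 90 = 420 → 420 − 360 = 60°   (square ↑)
60 + 180 = 240°   (complement)
240 − 90 = 150°   (square ↓)
150 + 23 = 173°   (analog 23° ↑)
173 − 120 = 53°   (triadic ↓)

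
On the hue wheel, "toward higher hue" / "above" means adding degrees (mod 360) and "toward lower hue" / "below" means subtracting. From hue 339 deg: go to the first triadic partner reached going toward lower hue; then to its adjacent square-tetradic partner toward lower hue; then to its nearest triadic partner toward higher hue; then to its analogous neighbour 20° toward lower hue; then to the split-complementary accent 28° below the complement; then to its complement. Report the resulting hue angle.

201°

339 − 120 = 219°   (triadic ↓)
219 − 90 = 129°   (square ↓)
129 + 120 = 249°   (triadic ↑)
249 − 20 = 229°   (analog 20° ↓)
229 + 152 = 381 → 381 − 360 = 21°   (split-comp 28° ↓)
21 + 180 = 201°   (complement)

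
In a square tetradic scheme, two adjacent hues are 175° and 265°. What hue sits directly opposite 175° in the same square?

A square tetradic scheme places four hues 90° apart; opposite corners are 180° apart.
175 + 180 = 355°

355°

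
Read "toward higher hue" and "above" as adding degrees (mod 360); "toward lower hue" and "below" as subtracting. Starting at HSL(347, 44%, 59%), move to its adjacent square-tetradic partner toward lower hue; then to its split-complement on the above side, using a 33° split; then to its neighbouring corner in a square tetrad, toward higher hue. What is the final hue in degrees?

200°

−90° (square ↓): 347 − 90 = 257°
+213° (split-comp 33° ↑): 257 + 213 = 470 → 470 − 360 = 110°
+90° (square ↑): 110 + 90 = 200°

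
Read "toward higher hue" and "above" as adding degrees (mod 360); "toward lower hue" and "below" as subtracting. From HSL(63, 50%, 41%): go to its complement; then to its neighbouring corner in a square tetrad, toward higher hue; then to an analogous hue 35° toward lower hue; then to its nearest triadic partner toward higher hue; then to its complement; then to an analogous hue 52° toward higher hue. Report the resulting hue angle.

complement +180°: 63 + 180 = 243°
square ↑ +90°: 243 + 90 = 333°
analog 35° ↓ −35°: 333 − 35 = 298°
triadic ↑ +120°: 298 + 120 = 418 → 418 − 360 = 58°
complement +180°: 58 + 180 = 238°
analog 52° ↑ +52°: 238 + 52 = 290°

290°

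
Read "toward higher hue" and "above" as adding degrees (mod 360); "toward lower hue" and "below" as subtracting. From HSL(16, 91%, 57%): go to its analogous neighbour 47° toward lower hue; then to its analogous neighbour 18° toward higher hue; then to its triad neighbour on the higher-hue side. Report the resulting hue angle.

107°

16 − 47 = -31 → -31 + 360 = 329°   (analog 47° ↓)
329 + 18 = 347°   (analog 18° ↑)
347 + 120 = 467 → 467 − 360 = 107°   (triadic ↑)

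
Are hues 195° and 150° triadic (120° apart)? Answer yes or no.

Angular distance: |195 − 150| = 45 = 45°.
Triadic (120° apart) requires 120°.

no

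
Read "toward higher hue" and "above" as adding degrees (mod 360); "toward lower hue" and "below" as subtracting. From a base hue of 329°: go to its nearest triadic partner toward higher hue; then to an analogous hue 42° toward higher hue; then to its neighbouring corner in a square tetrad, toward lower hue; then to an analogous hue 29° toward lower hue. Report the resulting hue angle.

12°

329 + 120 = 449 → 449 − 360 = 89°   (triadic ↑)
89 + 42 = 131°   (analog 42° ↑)
131 − 90 = 41°   (square ↓)
41 − 29 = 12°   (analog 29° ↓)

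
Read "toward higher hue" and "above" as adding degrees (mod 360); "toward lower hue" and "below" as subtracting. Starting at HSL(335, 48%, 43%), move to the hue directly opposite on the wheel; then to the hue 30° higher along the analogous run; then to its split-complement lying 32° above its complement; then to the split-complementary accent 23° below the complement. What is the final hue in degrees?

194°

+180° (complement): 335 + 180 = 515 → 515 − 360 = 155°
+30° (analog 30° ↑): 155 + 30 = 185°
+212° (split-comp 32° ↑): 185 + 212 = 397 → 397 − 360 = 37°
+157° (split-comp 23° ↓): 37 + 157 = 194°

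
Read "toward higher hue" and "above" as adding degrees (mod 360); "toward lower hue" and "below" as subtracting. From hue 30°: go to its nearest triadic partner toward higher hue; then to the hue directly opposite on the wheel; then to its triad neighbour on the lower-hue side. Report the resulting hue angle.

210°

+120° (triadic ↑): 30 + 120 = 150°
+180° (complement): 150 + 180 = 330°
−120° (triadic ↓): 330 − 120 = 210°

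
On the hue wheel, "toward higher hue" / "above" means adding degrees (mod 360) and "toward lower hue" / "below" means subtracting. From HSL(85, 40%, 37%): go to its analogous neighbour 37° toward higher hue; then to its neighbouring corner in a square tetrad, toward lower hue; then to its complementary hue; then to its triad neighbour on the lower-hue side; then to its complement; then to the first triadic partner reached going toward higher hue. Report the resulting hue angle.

32°

analog 37° ↑ +37°: 85 + 37 = 122°
square ↓ −90°: 122 − 90 = 32°
complement +180°: 32 + 180 = 212°
triadic ↓ −120°: 212 − 120 = 92°
complement +180°: 92 + 180 = 272°
triadic ↑ +120°: 272 + 120 = 392 → 392 − 360 = 32°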